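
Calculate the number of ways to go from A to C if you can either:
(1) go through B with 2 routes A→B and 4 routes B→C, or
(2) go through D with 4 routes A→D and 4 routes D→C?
24
Route via B: 2×4=8. Route via D: 4×4=16. Total: 24.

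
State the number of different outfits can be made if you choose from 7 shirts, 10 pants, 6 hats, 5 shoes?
By the multiplication principle: 7 × 10 × 6 × 5 = 2,100.
Final answer: 2,100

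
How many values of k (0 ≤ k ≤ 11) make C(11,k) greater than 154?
6

Row 11 is unimodal and symmetric about k=11/2. C(11,2)=55 ≤ 154; C(11,3)=165 > 154; by symmetry C(11,k) > 154 for k = 3..8. That's 8 - 3 + 1 = 6 values.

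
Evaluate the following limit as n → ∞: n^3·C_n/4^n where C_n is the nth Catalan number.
∞

Solution: C_n ~ 4^n/(n^(3/2)√π), so n^3·C_n/4^n ~ n^(3 − 3/2)/√π → ∞.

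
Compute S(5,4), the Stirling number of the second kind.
10

Working:
Using the Stirling recurrence: S(n,k) = k·S(n-1,k) + S(n-1,k-1)
S(5,4) = 4·S(4,4) + S(4,3)
         = 4·1 + 6
         = 4 + 6
         = 10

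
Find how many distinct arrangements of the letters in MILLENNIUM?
226,800
Word has 10 letters (M=2, I=2, L=2, E=1, N=2, U=1). Arrangements: 10!/Π(k!) = 226,800.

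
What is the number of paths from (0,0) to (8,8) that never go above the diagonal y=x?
1,430

Explanation: Counted by the Catalan number C_8: C_8 = C(16,8)/(8+1) = 12,870/9 = 1,430.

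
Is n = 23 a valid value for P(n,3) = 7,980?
P(23,3) = 23·22·21 = 10,626, which does not equal 7,980.

Answer: No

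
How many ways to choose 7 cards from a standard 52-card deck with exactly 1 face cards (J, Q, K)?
46,060,560

Solution: 12 face cards and 40 non-face cards: C(12,1) × C(40,6) = 12 × 3,838,380 = 46,060,560.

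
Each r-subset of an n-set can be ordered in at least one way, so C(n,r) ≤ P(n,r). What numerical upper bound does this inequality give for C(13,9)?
259,459,200

Working:
P(13,9) = 13·12·11·10·9·8·7·6·5 = 259,459,200, so C(13,9) ≤ 259,459,200. (The bound is loose by a factor of 9! = 362,880: C(13,9) = 259,459,200/362,880 = 715.)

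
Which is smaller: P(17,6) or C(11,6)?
C(11,6)

Solution: P(17,6)=8,910,720, C(11,6)=462.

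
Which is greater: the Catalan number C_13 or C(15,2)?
C_13
C_13 = C(26,13)/(13+1) = 10,400,600/14 = 742,900; C(15,2) = 105.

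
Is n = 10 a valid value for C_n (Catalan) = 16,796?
Yes

Solution: C_10 = C(20,10)/(10+1) = 184,756/11 = 16,796, which equals 16,796.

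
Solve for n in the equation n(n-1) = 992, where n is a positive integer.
32

n² − n − 992 = 0, so n = (1 ± √(1 + 4·992))/2 = (1 ± √3,969)/2 = (1 ± 63)/2, i.e. n = 32 or n = -31. Taking the positive root, n = 32 (check: 32×31 = 992).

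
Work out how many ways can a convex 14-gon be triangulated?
Using the Catalan number formula: C_n = C(2n, n) / (n+1)
C_12 = C(24, 12) / (12+1)
     = 2704156 / 13
     = 208,012
Final answer: 208,012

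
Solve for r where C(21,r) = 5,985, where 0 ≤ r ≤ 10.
4

Explanation: C(21,r) is increasing for 0 ≤ r ≤ 10. Stepping up (C(21,r+1) = C(21,r)·(21−r)/(r+1)): C(21,1) = 21, C(21,2) = 210, C(21,3) = 1,330, C(21,4) = 5,985 ✓. So r = 4.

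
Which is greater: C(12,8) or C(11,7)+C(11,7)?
C(12,8)=495; C(11,7)+C(11,7)=330+330=660.

Answer: C(11,7)+C(11,7)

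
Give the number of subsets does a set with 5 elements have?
32
Each element can be included or excluded: 2^5 = 32.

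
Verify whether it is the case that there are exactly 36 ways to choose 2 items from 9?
True

C(9,2) = 36.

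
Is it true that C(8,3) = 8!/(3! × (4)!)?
False
The correct denominator is 3!×5!, giving C(8,3) = 56; the stated RHS is 8!/(3!×4!) = 280 ≠ 56, so the statement does not hold.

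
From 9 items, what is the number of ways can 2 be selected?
36

Solution: C(9,2) = 9! / (2! × (9-2)!)
         = 9! / (2! × 7!)
         = 36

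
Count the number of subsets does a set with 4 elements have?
16
Each element can be included or excluded: 2^4 = 16.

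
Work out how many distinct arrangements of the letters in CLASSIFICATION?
Word has 14 letters (C=2, L=1, A=2, S=2, I=3, F=1, T=1, O=1, N=1). Arrangements: 14!/Π(k!) = 1,816,214,400.
Final answer: 1,816,214,400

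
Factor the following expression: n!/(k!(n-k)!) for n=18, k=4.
C(18,4) = 3,060

This is the binomial coefficient C(18,4) = 3,060.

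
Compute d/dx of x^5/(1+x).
(5x^4(1+x) - x^5)/(1+x)²

Solution: Quotient rule: [5x^{4}(1+x) - x^5]/(1+x)².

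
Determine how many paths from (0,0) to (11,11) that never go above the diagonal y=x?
Counted by the Catalan number C_11: C_11 = C(22,11)/(11+1) = 705,432/12 = 58,786.

Answer: 58,786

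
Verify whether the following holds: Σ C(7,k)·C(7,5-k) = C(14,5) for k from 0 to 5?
True

Explanation: Vandermonde's identity gives C(14,5) = 2,002; RHS C(14,5) = 2,002.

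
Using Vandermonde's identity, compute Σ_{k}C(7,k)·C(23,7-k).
2,035,800

Explanation: = C(7+23,7) = C(30,7) = 2,035,800.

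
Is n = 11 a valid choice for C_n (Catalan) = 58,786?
Yes
C_11 = C(22,11)/(11+1) = 705,432/12 = 58,786, which equals 58,786.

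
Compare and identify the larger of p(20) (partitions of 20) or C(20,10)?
C(20,10)
Pentagonal recurrence p(n) = p(n−1) + p(n−2) − p(n−5) − p(n−7) + …: p(20) = p(19) + p(18) − p(15) − p(13) + p(8) + p(5) = 490 + 385 − 176 − 101 + 22 + 7 = 627; C(20,10) = 184,756.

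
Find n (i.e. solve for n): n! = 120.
n! is strictly increasing. 3! = 6, 4! = 24, 5! = 120 ✓. So n = 5.

Answer: 5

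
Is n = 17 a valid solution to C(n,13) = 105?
No
C(17,13) = 17·16·15·14·13·12·11·10·9·8·7·6·5/13! = 14,820,309,504,000/6,227,020,800 = 2,380, which does not equal 105.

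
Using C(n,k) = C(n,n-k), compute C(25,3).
2,300

Explanation: C(25,3) = C(25,22) = 2,300.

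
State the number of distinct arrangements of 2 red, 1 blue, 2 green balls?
30

Solution: Multinomial: 5!/(2! × 1! × 2!) = 30.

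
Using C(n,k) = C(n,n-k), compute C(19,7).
50,388

Explanation: C(19,7) = C(19,12) = 50,388.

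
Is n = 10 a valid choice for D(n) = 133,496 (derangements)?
D(10) = (10-1)·[D(9) + D(8)] = 9·[133,496 + 14,833] = 1,334,961, which does not equal 133,496.

Answer: No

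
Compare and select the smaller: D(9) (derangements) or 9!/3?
D(9) = (9-1)·[D(8) + D(7)] = 8·[14,833 + 1,854] = 133,496; 9!/3 = 362,880/3 = 120,960.
Final answer: 9!/3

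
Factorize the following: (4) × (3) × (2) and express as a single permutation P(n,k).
Product of 3 consecutive descending integers starting at 4: P(4,3) = 4!/1! = 24.
Final answer: P(4,3) = 4!/(1)!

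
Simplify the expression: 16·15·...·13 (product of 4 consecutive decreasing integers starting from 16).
This is P(16,4) = 16!/(12)! = 43,680.

Answer: 43,680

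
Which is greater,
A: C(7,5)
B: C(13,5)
B

Solution: A=C(7,5)=21, B=C(13,5)=1,287.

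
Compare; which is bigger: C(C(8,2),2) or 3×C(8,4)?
C(C(8,2),2)=378, 3×C(8,4)=210.
Final answer: C(C(8,2),2)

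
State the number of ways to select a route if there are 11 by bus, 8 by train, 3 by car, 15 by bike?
37

Solution: By the addition principle: 11 + 8 + 3 + 15 = 37.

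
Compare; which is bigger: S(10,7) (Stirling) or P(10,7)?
P(10,7)

Working:
S(10,7) = 7·S(9,7) + S(9,6) = 7·462 + 2,646 = 5,880; P(10,7) = 604,800.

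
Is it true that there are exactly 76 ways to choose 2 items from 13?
False

Reasoning: C(13,2) = 78 ≠ 76.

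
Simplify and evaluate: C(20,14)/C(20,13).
1/2
C(n,k+1)/C(n,k) = (n−k)/(k+1). Here (20−13)/(13+1) = 7/14 = 1/2.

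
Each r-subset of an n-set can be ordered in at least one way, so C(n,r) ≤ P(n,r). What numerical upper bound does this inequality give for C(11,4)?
7,920

P(11,4) = 11·10·9·8 = 7,920, so C(11,4) ≤ 7,920. (The bound is loose by a factor of 4! = 24: C(11,4) = 7,920/24 = 330.)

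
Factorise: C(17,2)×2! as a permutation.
P(17,2)

Explanation: C(17,2)×2! = [17!/(2!(15)!)]×2! = 17!/(15)! = P(17,2) = 272.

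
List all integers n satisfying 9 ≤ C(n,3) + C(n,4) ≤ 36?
5, 6
C(4,3)+C(4,4)=5; C(5,3)+C(5,4)=15; C(6,3)+C(6,4)=35; C(7,3)+C(7,4)=70. So valid n = 5, 6.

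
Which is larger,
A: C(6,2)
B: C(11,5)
B

Explanation: A=C(6,2)=15, B=C(11,5)=462.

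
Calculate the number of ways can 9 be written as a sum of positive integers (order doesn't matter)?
30

Reasoning: Pentagonal recurrence p(n) = p(n−1) + p(n−2) − p(n−5) − p(n−7) + …: p(9) = p(8) + p(7) − p(4) − p(2) = 22 + 15 − 5 − 2 = 30.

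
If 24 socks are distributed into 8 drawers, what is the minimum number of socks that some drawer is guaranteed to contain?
Pigeonhole: ⌈24/8⌉ = 3.

Answer: 3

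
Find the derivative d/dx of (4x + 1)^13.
52(4x + 1)^12

Solution: Chain rule: 13(4x+1)^{12} × 4 = 52(4x+1)^{12}.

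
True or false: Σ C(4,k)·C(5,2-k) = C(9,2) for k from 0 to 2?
True
Vandermonde's identity gives C(9,2) = 36; RHS C(9,2) = 36.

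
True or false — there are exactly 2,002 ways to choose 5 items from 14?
True

Solution: C(14,5) = 2,002.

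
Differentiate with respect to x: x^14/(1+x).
Quotient rule: [14x^{13}(1+x) - x^14]/(1+x)².

Answer: (14x^13(1+x) - x^14)/(1+x)²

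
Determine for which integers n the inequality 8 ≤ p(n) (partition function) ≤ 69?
6, 7, 8, 9, 10, 11

Solution: Tabulating p(n) via p(n) = p(n−1) + p(n−2) − p(n−5) − p(n−7) + …: p(5)=7; p(6)=11; p(7)=15; p(8)=22; p(9)=30; p(10)=42; p(11)=56; p(12)=77. So valid n = 6, 7, 8, 9, 10, 11.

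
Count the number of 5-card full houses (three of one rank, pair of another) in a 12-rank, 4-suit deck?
3,168

Explanation: Triple rank: 12. Triple suits: C(4,3)=4. Pair rank: 11. Pair suits: C(4,2)=6. Total: 3,168.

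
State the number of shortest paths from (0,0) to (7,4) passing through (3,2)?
150
To (3,2): C(5,3)=10. From there: C(6,4)=15. Total: 150.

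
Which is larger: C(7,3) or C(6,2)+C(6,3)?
By Pascal's identity: C(7,3) = C(6,2)+C(6,3) = 35. Equal.

Answer: Equal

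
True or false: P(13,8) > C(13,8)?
True

Reasoning: P(13,8) = 51,891,840 and C(13,8) = 1,287; P(n,r) = r! × C(n,r) so P > C whenever r ≥ 2.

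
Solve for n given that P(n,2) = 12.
P(n,2) = n(n−1) is increasing in n; n(n−1) ≈ (n−0.5)^2 = 12 gives n ≈ 4.0. Check: P(2,2) = 2, P(3,2) = 6, P(4,2) = 12 ✓. So n = 4.

Answer: 4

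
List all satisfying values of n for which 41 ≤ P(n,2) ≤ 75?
7, 8, 9

Working:
P(6,2)=30; P(7,2)=42; P(8,2)=56; P(9,2)=72; P(10,2)=90. So valid n = 7, 8, 9.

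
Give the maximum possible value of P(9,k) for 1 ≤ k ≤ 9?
P(9,k) increases in k, so maximum at k = 9: 9! = 362,880.
Final answer: 362,880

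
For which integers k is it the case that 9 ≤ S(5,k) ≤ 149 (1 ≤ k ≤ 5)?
S(5,1)=1; S(5,2)=15; S(5,3)=25; S(5,4)=10; S(5,5)=1. So valid k = 2, 3, 4.
Final answer: 2, 3, 4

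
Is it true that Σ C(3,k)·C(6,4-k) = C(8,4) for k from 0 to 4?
False

Vandermonde's identity gives C(9,4) = 126; RHS C(8,4) = 70.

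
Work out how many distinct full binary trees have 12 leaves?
Using the Catalan number formula: C_n = C(2n, n) / (n+1)
C_11 = C(22, 11) / (11+1)
     = 705432 / 12
     = 58,786

Answer: 58,786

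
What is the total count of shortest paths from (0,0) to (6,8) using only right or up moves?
3,003

Reasoning: Choose 6 rights from 14 moves: C(14,6) = 3,003.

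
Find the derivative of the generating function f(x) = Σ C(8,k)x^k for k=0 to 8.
Σ k·C(8,k)x^(k-1) for k=1 to 8
Term-by-term differentiation gives Σ k·C(8,k)x^{k-1} for k=1 to 8.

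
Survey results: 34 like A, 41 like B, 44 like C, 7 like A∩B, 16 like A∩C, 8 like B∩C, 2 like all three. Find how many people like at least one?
90
|A∪B∪C| = 34+41+44-7-16-8+2 = 90.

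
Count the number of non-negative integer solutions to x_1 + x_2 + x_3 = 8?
45
C(8+3-1, 3-1) = 45.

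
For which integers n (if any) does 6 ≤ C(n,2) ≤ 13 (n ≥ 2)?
4, 5

Solution: C(3,2)=3; C(4,2)=6; C(5,2)=10; C(6,2)=15. So valid n = 4, 5.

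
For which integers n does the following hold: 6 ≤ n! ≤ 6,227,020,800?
3, 4, 5, 6, 7, 8, 9, 10, 11, 12, 13
n! is strictly increasing; 3! = 6 and 13! = 6,227,020,800, so valid n = 3, 4, 5, 6, 7, 8, 9, 10, 11, 12, 13.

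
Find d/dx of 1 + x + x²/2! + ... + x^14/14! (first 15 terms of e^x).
1 + x + x²/2! + ... + x^13/13!
Differentiating term by term gives the first 14 terms of e^x.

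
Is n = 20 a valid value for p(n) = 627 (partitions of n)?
Yes

Working:
Pentagonal recurrence p(n) = p(n−1) + p(n−2) − p(n−5) − p(n−7) + …: p(20) = p(19) + p(18) − p(15) − p(13) + p(8) + p(5) = 490 + 385 − 176 − 101 + 22 + 7 = 627, which equals 627.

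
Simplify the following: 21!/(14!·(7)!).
This is C(21,14) = 116,280.
Final answer: 116,280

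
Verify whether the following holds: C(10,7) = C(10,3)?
True

Symmetry C(n,k) = C(n,n-k): C(10,7) = 120 and C(10,3) = 120. Both sides agree, so the statement holds.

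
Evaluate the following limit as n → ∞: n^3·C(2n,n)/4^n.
∞
C(2n,n) ~ 4^n/√(πn), so n^3·C(2n,n)/4^n ~ n^(3 − 1/2)/√π → ∞.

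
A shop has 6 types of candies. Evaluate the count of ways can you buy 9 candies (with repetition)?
2,002

Explanation: Stars and bars: C(9+6-1, 9) = C(14, 9) = 2,002.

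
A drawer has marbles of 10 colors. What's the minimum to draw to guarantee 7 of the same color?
Worst case: 6 of each = 60. One more: 61.

Answer: 61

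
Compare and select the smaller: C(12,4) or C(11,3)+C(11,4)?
Equal

Explanation: By Pascal's identity: C(12,4) = C(11,3)+C(11,4) = 495. Equal.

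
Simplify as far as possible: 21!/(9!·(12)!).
293,930

Explanation: This is C(21,9) = 293,930.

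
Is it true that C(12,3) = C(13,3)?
False

Explanation: LHS = C(12,3) = 220; RHS = C(13,3) = 286. 220 ≠ 286, so the statement does not hold.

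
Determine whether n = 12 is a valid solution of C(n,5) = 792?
C(12,5) = 12·11·10·9·8/5! = 95,040/120 = 792, which equals 792.

Answer: Yes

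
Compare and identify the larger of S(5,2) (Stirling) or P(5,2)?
P(5,2)

Explanation: S(5,2) = 2·S(4,2) + S(4,1) = 2·7 + 1 = 15; P(5,2) = 20.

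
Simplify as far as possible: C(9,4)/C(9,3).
3/2
C(n,k+1)/C(n,k) = (n−k)/(k+1). Here (9−3)/(3+1) = 6/4 = 3/2.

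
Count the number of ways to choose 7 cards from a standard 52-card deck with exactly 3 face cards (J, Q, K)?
20,105,800

Reasoning: 12 face cards and 40 non-face cards: C(12,3) × C(40,4) = 220 × 91,390 = 20,105,800.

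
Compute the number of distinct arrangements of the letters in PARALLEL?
3,360

Explanation: Word has 8 letters (P=1, A=2, R=1, L=3, E=1). Arrangements: 8!/Π(k!) = 3,360.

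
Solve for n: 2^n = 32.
2^5 = 32, so n = 5.

Answer: 5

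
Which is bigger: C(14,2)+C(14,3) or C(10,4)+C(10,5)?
C(10,4)+C(10,5)

Solution: First=455, Second=462.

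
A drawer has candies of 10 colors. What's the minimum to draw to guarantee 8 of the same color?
71

Explanation: Worst case: 7 of each = 70. One more: 71.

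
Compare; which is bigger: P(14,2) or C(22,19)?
C(22,19)

Explanation: P(14,2)=182, C(22,19)=1,540.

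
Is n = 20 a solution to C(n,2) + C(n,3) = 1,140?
No

Reasoning: C(20,2) + C(20,3) = 190 + 1,140 = 1,330, which does not equal 1,140.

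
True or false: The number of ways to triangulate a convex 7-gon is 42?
Triangulations of a convex 7-gon are counted by the Catalan number C_5: C_5 = C(10,5)/(5+1) = 252/6 = 42.

Answer: True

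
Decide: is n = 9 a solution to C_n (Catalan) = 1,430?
No

Reasoning: C_9 = C(18,9)/(9+1) = 48,620/10 = 4,862, which does not equal 1,430.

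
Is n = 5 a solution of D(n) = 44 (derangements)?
Yes

Reasoning: D(5) = (5-1)·[D(4) + D(3)] = 4·[9 + 2] = 44, which equals 44.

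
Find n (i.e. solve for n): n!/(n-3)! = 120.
6

Reasoning: n!/(n-3)! = n×(n-1)×(n-2), a product of 3 consecutive integers ≈ (n−1)^3. 120^(1/3) + 1 ≈ 5.9; check n = 6: 6×5×4 = 120 ✓. So n = 6.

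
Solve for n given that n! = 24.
n! is strictly increasing. 2! = 2, 3! = 6, 4! = 24 ✓. So n = 4.
Final answer: 4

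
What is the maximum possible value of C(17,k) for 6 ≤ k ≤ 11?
24,310

Solution: C(17,k) is maximised at the centre of the row: C(17,8) = 24,310.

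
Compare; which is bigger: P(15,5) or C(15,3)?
P(15,5)
P(15,5)=360,360, C(15,3)=455.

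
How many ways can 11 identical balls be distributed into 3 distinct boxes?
78

Working:
C(11+3-1, 3-1) = C(13, 2) = 78.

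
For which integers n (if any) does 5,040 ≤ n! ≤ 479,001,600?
7, 8, 9, 10, 11, 12
n! is strictly increasing; 7! = 5,040 and 12! = 479,001,600, so valid n = 7, 8, 9, 10, 11, 12.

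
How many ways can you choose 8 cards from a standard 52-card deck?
752,538,150
C(52,8) = 752,538,150.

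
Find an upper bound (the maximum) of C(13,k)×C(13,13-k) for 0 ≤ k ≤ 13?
C(13,k)·C(13,13-k) = C(13,k)², maximised at the centre k = 6: C(13,6)² = 2,944,656.

Answer: 2,944,656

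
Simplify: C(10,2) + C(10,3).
165

Working:
By Pascal's identity: C(11,3) = 165.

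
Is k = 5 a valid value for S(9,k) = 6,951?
Yes

Working:
S(9,5) = 5·S(8,5) + S(8,4) = 5·1,050 + 1,701 = 6,951, which equals 6,951.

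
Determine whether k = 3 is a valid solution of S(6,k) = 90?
Yes

S(6,3) = 3·S(5,3) + S(5,2) = 3·25 + 15 = 90, which equals 90.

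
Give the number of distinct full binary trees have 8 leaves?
Using the Catalan number formula: C_n = C(2n, n) / (n+1)
C_7 = C(14, 7) / (7+1)
     = 3432 / 8
     = 429

Answer: 429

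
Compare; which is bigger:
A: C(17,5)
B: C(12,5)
A

Working:
A=C(17,5)=6,188, B=C(12,5)=792.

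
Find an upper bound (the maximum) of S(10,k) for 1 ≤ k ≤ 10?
42,525

Reasoning: Row S(10,k) for k = 1..10 (via S(n,k) = k·S(n−1,k) + S(n−1,k−1)): 1, 511, 9,330, 34,105, 42,525, 22,827, 5,880, 750, 45, 1. The row is unimodal; maximum at k = 5: 42,525.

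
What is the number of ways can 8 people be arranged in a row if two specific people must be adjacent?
10,080

Reasoning: Treat pair as unit: (8-1)! arrangements × 2 internal orders = 10,080.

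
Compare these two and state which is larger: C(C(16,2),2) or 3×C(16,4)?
C(C(16,2),2)

Working:
C(C(16,2),2)=7,140, 3×C(16,4)=5,460.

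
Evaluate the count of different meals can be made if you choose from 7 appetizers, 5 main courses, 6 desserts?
210

Reasoning: By the multiplication principle: 7 × 5 × 6 = 210.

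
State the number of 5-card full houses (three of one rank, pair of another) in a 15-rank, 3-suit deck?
Triple rank: 15. Triple suits: C(3,3)=1. Pair rank: 14. Pair suits: C(3,2)=3. Total: 630.

Answer: 630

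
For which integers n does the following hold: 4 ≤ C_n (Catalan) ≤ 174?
3, 4, 5, 6

C_2=2; C_3=5; C_4=14; C_5=42; C_6=132; C_7=429. So valid n = 3, 4, 5, 6.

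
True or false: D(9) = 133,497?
Derangements of 9 elements: D(9) = (9-1)·[D(8) + D(7)] = 8·[14,833 + 1,854] = 133,496.
Final answer: False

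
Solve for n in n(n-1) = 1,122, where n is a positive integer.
34

n² − n − 1,122 = 0, so n = (1 ± √(1 + 4·1,122))/2 = (1 ± √4,489)/2 = (1 ± 67)/2, i.e. n = 34 or n = -33. Taking the positive root, n = 34 (check: 34×33 = 1,122).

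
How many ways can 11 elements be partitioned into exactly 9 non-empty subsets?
1,155

Solution: This equals S(11,9), the Stirling number of the 2nd kind.
Using the Stirling recurrence: S(n,k) = k·S(n-1,k) + S(n-1,k-1)
S(11,9) = 9·S(10,9) + S(10,8)
         = 9·45 + 750
         = 405 + 750
         = 1,155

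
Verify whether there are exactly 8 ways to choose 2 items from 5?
False

Reasoning: C(5,2) = 10 ≠ 8.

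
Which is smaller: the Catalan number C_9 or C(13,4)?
C(13,4)
C_9 = C(18,9)/(9+1) = 48,620/10 = 4,862; C(13,4) = 715.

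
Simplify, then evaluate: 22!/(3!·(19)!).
1,540

Explanation: This is C(22,3) = 1,540.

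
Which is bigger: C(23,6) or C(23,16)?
C(23,16)

Solution: C(23,6)=100,947, C(23,16)=245,157.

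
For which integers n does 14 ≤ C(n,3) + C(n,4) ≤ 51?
5, 6

Explanation: C(4,3)+C(4,4)=5; C(5,3)+C(5,4)=15; C(6,3)+C(6,4)=35; C(7,3)+C(7,4)=70. So valid n = 5, 6.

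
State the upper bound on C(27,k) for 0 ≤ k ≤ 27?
20,058,300
Maximum at k = 13 or k = 14: C(27,13) = 20,058,300.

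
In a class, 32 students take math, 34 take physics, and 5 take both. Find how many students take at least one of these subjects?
61

Explanation: |A∪B| = |A|+|B|-|A∩B| = 32+34-5 = 61.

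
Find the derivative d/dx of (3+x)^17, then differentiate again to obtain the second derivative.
272(3+x)^15

First derivative: 17(3+x)^{16}. Second derivative: 17·16·(3+x)^{15} = 272(3+x)^{15}.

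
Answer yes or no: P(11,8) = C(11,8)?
No

Explanation: P(11,8) = 6,652,800 but C(11,8) = 165; they differ by a factor of 8! = 40320, so the statement does not hold.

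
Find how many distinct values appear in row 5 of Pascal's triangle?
Row 5 has entries C(5,0)..C(5,5); by symmetry C(5,k)=C(5,5-k), giving 3 distinct values.

Answer: 3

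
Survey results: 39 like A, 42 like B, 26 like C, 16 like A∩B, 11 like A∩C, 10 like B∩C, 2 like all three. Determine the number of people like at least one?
72

|A∪B∪C| = 39+42+26-16-11-10+2 = 72.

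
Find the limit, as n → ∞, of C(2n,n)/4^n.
0

Explanation: C(2n,n) ~ 4^n/√(πn), so C(2n,n)/4^n ~ 1/√(πn) → 0.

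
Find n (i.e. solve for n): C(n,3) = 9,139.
39
C(n,3) = n(n−1)(n−2)/3! is increasing in n, and n(n−1)(n−2) = 3!·9,139 = 54,834 ≈ (n−1)^3 gives n ≈ 39.0. Check: C(37,3) = 7,770, C(38,3) = 8,436, C(39,3) = 9,139 ✓. So n = 39.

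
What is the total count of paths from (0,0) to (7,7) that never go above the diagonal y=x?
429

Working:
Counted by the Catalan number C_7: C_7 = C(14,7)/(7+1) = 3,432/8 = 429.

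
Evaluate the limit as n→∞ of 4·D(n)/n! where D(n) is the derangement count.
4/e
D(n)/n! → 1/e, so 4·D(n)/n! → 4/e.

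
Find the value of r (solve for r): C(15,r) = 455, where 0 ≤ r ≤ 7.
3
C(15,r) is increasing for 0 ≤ r ≤ 7. Stepping up (C(15,r+1) = C(15,r)·(15−r)/(r+1)): C(15,1) = 15, C(15,2) = 105, C(15,3) = 455 ✓. So r = 3.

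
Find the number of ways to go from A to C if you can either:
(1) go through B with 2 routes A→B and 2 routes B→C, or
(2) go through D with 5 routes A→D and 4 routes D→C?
24

Solution: Route via B: 2×2=4. Route via D: 5×4=20. Total: 24.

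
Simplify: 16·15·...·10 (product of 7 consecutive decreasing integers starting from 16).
This is P(16,7) = 16!/(9)! = 57,657,600.

Answer: 57,657,600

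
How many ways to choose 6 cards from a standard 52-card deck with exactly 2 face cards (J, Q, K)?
6,031,740

Explanation: 12 face cards and 40 non-face cards: C(12,2) × C(40,4) = 66 × 91,390 = 6,031,740.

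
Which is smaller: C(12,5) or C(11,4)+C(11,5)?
Equal
By Pascal's identity: C(12,5) = C(11,4)+C(11,5) = 792. Equal.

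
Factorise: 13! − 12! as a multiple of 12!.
12 × 12! = 5,748,019,200

Reasoning: 13! − 12! = 13·12! − 12! = (13 − 1)·12! = 12 × 12! = 5,748,019,200.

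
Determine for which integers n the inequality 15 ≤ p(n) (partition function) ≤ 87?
7, 8, 9, 10, 11, 12

Explanation: Tabulating p(n) via p(n) = p(n−1) + p(n−2) − p(n−5) − p(n−7) + …: p(6)=11; p(7)=15; p(8)=22; p(9)=30; p(10)=42; p(11)=56; p(12)=77; p(13)=101. So valid n = 7, 8, 9, 10, 11, 12.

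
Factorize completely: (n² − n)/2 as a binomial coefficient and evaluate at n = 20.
C(n,2); C(20,2) = 190
(n² − n)/2 = n(n−1)/2 = C(n,2). At n = 20: C(20,2) = 190.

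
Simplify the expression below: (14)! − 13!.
80,951,270,400

Solution: (14)! − 13! = (14)·13! − 13! = (14−1)·13! = 13·13! = 80,951,270,400.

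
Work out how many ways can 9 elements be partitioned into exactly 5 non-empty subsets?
6,951

Solution: This equals S(9,5), the Stirling number of the 2nd kind.
Using the Stirling recurrence: S(n,k) = k·S(n-1,k) + S(n-1,k-1)
S(9,5) = 5·S(8,5) + S(8,4)
         = 5·1050 + 1701
         = 5250 + 1701
         = 6,951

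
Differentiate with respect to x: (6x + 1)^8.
48(6x + 1)^7
Chain rule: 8(6x+1)^{7} × 6 = 48(6x+1)^{7}.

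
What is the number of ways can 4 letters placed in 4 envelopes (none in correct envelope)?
Using D(n) = (n-1)[D(n-1) + D(n-2)]:
D(4) = (4-1) × [D(3) + D(2)]
      = 3 × [2 + 1]
      = 3 × 3
      = 9
Final answer: 9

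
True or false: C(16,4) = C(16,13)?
C(16,4) = 1,820 but C(16,13) = 560; symmetry gives C(16,4) = C(16,12), not C(16,13).

Answer: False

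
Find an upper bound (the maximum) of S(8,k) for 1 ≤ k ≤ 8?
1,701

Explanation: Row S(8,k) for k = 1..8 (via S(n,k) = k·S(n−1,k) + S(n−1,k−1)): 1, 127, 966, 1,701, 1,050, 266, 28, 1. The row is unimodal; maximum at k = 4: 1,701.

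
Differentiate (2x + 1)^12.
Chain rule: 12(2x+1)^{11} × 2 = 24(2x+1)^{11}.
Final answer: 24(2x + 1)^11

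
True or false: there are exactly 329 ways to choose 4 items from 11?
C(11,4) = 330 ≠ 329.
Final answer: False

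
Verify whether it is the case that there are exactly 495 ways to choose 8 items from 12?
True

Reasoning: C(12,8) = 495.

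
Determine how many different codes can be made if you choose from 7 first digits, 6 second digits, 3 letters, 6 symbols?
756

Reasoning: By the multiplication principle: 7 × 6 × 3 × 6 = 756.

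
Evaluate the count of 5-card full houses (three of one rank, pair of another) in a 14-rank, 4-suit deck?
4,368

Reasoning: Triple rank: 14. Triple suits: C(4,3)=4. Pair rank: 13. Pair suits: C(4,2)=6. Total: 4,368.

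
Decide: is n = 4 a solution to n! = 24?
Yes

Reasoning: 4! = 4·3! = 4·6 = 24, which equals 24.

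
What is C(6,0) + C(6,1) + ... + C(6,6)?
64

Explanation: Sum of binomial coefficients = 2^6 = 64.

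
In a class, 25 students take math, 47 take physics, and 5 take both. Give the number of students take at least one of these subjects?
|A∪B| = |A|+|B|-|A∩B| = 25+47-5 = 67.

Answer: 67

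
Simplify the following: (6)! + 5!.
840

(6)! + 5! = (6)·5! + 5! = (6+1)·5! = 7·5! = 840.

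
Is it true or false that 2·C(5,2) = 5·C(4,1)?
True

Reasoning: Absorption identity k·C(n,k) = n·C(n-1,k-1). LHS = 2·10 = 20; RHS = 5·4 = 20.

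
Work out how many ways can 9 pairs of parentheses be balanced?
4,862

Using the Catalan number formula: C_n = C(2n, n) / (n+1)
C_9 = C(18, 9) / (9+1)
     = 48620 / 10
     = 4,862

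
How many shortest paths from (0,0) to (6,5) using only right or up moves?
462
Choose 6 rights from 11 moves: C(11,6) = 462.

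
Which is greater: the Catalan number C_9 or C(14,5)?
C_9

C_9 = C(18,9)/(9+1) = 48,620/10 = 4,862; C(14,5) = 2,002.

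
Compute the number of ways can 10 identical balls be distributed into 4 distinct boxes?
286

Solution: C(10+4-1, 4-1) = C(13, 3) = 286.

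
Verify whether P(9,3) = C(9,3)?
False

P(9,3) = 504 but C(9,3) = 84; they differ by a factor of 3! = 6, so the statement does not hold.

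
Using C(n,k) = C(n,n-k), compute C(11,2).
55

C(11,2) = C(11,9) = 55.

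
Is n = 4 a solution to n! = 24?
Yes
4! = 4·3! = 4·6 = 24, which equals 24.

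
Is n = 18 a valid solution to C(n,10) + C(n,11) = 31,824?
No

Solution: C(18,10) + C(18,11) = 43,758 + 31,824 = 75,582, which does not equal 31,824.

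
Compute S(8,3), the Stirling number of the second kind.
966

Reasoning: Using the Stirling recurrence: S(n,k) = k·S(n-1,k) + S(n-1,k-1)
S(8,3) = 3·S(7,3) + S(7,2)
         = 3·301 + 63
         = 903 + 63
         = 966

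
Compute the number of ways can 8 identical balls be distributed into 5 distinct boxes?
495

Reasoning: C(8+5-1, 5-1) = C(12, 4) = 495.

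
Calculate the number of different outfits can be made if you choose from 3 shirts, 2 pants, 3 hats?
18

Reasoning: By the multiplication principle: 3 × 2 × 3 = 18.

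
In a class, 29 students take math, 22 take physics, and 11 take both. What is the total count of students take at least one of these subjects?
40

Solution: |A∪B| = |A|+|B|-|A∩B| = 29+22-11 = 40.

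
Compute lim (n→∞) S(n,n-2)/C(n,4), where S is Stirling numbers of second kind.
The leading term of S(n,n-2) as a polynomial in n is (3)!!·C(n,4), so the ratio → (3)!! = 3.

Answer: 3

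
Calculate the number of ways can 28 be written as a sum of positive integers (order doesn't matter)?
Pentagonal recurrence p(n) = p(n−1) + p(n−2) − p(n−5) − p(n−7) + …: p(28) = p(27) + p(26) − p(23) − p(21) + p(16) + p(13) − p(6) − p(2) = 3,010 + 2,436 − 1,255 − 792 + 231 + 101 − 11 − 2 = 3,718.
Final answer: 3,718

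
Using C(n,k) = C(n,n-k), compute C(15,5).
3,003

Explanation: C(15,5) = C(15,10) = 3,003.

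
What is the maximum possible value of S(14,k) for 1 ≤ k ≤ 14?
63,436,373

Working:
Row S(14,k) for k = 1..14 (via S(n,k) = k·S(n−1,k) + S(n−1,k−1)): 1, 8,191, 788,970, 10,391,745, 40,075,035, 63,436,373, 49,329,280, 20,912,320, 5,135,130, 752,752, 66,066, 3,367, 91, 1. The row is unimodal; maximum at k = 6: 63,436,373.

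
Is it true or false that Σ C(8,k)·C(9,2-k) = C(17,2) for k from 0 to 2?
Vandermonde's identity gives C(17,2) = 136; RHS C(17,2) = 136.

Answer: True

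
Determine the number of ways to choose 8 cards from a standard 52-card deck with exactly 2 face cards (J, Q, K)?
12 face cards and 40 non-face cards: C(12,2) × C(40,6) = 66 × 3,838,380 = 253,333,080.
Final answer: 253,333,080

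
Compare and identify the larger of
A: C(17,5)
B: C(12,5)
A

A=C(17,5)=6,188, B=C(12,5)=792.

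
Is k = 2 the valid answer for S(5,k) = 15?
Yes

Solution: S(5,2) = 2·S(4,2) + S(4,1) = 2·7 + 1 = 15, which equals 15.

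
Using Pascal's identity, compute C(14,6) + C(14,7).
6,435

Explanation: C(14,6) + C(14,7) = C(15,7) = 6,435.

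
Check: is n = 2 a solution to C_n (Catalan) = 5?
No

Solution: C_2 = C(4,2)/(2+1) = 6/3 = 2, which does not equal 5.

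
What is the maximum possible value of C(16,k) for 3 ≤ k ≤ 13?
12,870

Reasoning: C(16,k) is maximised at the centre of the row: C(16,8) = 12,870.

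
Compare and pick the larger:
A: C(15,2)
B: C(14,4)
A=C(15,2)=105, B=C(14,4)=1,001.

Answer: B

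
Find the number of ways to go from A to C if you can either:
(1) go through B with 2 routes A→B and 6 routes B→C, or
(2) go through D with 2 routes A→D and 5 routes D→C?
Route via B: 2×6=12. Route via D: 2×5=10. Total: 22.
Final answer: 22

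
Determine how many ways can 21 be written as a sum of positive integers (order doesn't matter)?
792

Working:
Pentagonal recurrence p(n) = p(n−1) + p(n−2) − p(n−5) − p(n−7) + …: p(21) = p(20) + p(19) − p(16) − p(14) + p(9) + p(6) = 627 + 490 − 231 − 135 + 30 + 11 = 792.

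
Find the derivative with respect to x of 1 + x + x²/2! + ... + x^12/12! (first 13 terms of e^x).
1 + x + x²/2! + ... + x^11/11!

Working:
Differentiating term by term gives the first 12 terms of e^x.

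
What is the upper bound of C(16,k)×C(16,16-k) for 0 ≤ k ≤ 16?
165,636,900

Explanation: C(16,k)·C(16,16-k) = C(16,k)², maximised at the centre k = 8: C(16,8)² = 165,636,900.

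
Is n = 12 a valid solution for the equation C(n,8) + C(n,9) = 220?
No

Reasoning: C(12,8) + C(12,9) = 495 + 220 = 715, which does not equal 220.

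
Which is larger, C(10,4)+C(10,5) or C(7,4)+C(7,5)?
C(10,4)+C(10,5)

Solution: First=462, Second=56.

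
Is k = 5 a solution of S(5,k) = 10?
No

Solution: S(5,5) = 5·S(4,5) + S(4,4) = 5·0 + 1 = 1, which does not equal 10.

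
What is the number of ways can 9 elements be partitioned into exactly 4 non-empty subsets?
7,770

This equals S(9,4), the Stirling number of the 2nd kind.
Using the Stirling recurrence: S(n,k) = k·S(n-1,k) + S(n-1,k-1)
S(9,4) = 4·S(8,4) + S(8,3)
         = 4·1701 + 966
         = 6804 + 966
         = 7,770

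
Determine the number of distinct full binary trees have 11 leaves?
Using the Catalan number formula: C_n = C(2n, n) / (n+1)
C_10 = C(20, 10) / (10+1)
     = 184756 / 11
     = 16,796

Answer: 16,796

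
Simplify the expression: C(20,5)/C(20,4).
16/5

Working:
C(n,k+1)/C(n,k) = (n−k)/(k+1). Here (20−4)/(4+1) = 16/5 = 16/5.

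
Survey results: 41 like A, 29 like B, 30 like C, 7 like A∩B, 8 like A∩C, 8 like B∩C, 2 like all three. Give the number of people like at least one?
|A∪B∪C| = 41+29+30-7-8-8+2 = 79.

Answer: 79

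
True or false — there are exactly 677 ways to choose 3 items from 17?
False

Solution: C(17,3) = 680 ≠ 677.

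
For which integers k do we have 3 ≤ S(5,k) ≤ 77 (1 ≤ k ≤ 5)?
S(5,1)=1; S(5,2)=15; S(5,3)=25; S(5,4)=10; S(5,5)=1. So valid k = 2, 3, 4.

Answer: 2, 3, 4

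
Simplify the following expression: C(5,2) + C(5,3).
By Pascal's identity: C(6,3) = 20.
Final answer: 20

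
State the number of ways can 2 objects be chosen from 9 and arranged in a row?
72

Solution: P(9,2) = 9!/(9-2)! = 72.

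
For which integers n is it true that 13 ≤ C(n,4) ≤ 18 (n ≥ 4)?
6

C(5,4)=5; C(6,4)=15; C(7,4)=35. So valid n = 6.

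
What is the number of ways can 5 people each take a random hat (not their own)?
Using D(n) = (n-1)[D(n-1) + D(n-2)]:
D(5) = (5-1) × [D(4) + D(3)]
      = 4 × [9 + 2]
      = 4 × 11
      = 44

Answer: 44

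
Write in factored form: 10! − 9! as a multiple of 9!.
9 × 9! = 3,265,920

Working:
10! − 9! = 10·9! − 9! = (10 − 1)·9! = 9 × 9! = 3,265,920.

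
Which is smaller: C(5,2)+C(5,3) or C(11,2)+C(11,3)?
C(5,2)+C(5,3)

First=20, Second=220.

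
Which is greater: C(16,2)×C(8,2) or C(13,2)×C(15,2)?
C(13,2)×C(15,2)

Solution: C(16,2)×C(8,2)=3,360, C(13,2)×C(15,2)=8,190.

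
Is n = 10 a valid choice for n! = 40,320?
No

10! = 10·9! = 10·362,880 = 3,628,800, which does not equal 40,320.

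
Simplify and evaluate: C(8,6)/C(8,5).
1/2

Reasoning: C(n,k+1)/C(n,k) = (n−k)/(k+1). Here (8−5)/(5+1) = 3/6 = 1/2.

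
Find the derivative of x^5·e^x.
(5x^4 + x^5)e^x

Product rule: d/dx[x^5]·e^x + x^5·d/dx[e^x] = 5x^{4}e^x + x^5e^x.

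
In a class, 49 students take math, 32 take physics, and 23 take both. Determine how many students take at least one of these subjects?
|A∪B| = |A|+|B|-|A∩B| = 49+32-23 = 58.
Final answer: 58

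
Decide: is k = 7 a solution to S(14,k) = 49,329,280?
S(14,7) = 7·S(13,7) + S(13,6) = 7·5,715,424 + 9,321,312 = 49,329,280, which equals 49,329,280.

Answer: Yes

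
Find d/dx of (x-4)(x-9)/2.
d/dx[(x-4)(x-9)] = (x-9) + (x-4) = 2x - 13. Dividing by 2 gives (2x - 13)/2.

Answer: (2x - 13)/2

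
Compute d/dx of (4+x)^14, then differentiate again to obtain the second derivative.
First derivative: 14(4+x)^{13}. Second derivative: 14·13·(4+x)^{12} = 182(4+x)^{12}.
Final answer: 182(4+x)^12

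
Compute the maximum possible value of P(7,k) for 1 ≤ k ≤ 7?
5,040

Working:
P(7,k) increases in k, so maximum at k = 7: 7! = 5,040.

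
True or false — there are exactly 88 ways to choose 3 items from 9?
False
C(9,3) = 84 ≠ 88.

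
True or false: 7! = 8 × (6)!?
False

Working:
7! = 7 × 6! = 5,040, but 8 × 6! = 5,760.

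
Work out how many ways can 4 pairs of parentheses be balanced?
14

Explanation: Using the Catalan number formula: C_n = C(2n, n) / (n+1)
C_4 = C(8, 4) / (4+1)
     = 70 / 5
     = 14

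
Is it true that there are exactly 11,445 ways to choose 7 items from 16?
False

Explanation: C(16,7) = 11,440 ≠ 11445.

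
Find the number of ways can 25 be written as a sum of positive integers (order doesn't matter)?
1,958

Explanation: Pentagonal recurrence p(n) = p(n−1) + p(n−2) − p(n−5) − p(n−7) + …: p(25) = p(24) + p(23) − p(20) − p(18) + p(13) + p(10) − p(3) = 1,575 + 1,255 − 627 − 385 + 101 + 42 − 3 = 1,958.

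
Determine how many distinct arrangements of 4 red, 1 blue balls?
Multinomial: 5!/(4! × 1!) = 5.

Answer: 5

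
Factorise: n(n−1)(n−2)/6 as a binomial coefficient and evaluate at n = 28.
n(n−1)(n−2)/6 = n!/(3!(n−3)!) = C(n,3). At n = 28: C(28,3) = 3,276.

Answer: C(n,3); C(28,3) = 3,276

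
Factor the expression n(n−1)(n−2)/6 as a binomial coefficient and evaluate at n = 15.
C(n,3); C(15,3) = 455

Explanation: n(n−1)(n−2)/6 = n!/(3!(n−3)!) = C(n,3). At n = 15: C(15,3) = 455.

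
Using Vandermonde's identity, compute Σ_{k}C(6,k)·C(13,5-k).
11,628

Explanation: = C(6+13,5) = C(19,5) = 11,628.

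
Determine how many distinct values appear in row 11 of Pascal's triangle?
Row 11 has entries C(11,0)..C(11,11); by symmetry C(11,k)=C(11,11-k), giving 6 distinct values.
Final answer: 6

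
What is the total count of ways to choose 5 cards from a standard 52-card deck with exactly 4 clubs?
27,885

Reasoning: 13 clubs and 39 non-clubs: C(13,4) × C(39,1) = 715 × 39 = 27,885.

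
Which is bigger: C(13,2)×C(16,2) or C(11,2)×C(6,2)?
C(13,2)×C(16,2)

C(13,2)×C(16,2)=9,360, C(11,2)×C(6,2)=825.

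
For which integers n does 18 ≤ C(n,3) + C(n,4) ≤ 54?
6

Explanation: C(5,3)+C(5,4)=15; C(6,3)+C(6,4)=35; C(7,3)+C(7,4)=70. So valid n = 6.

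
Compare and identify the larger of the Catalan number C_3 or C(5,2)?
C_3 = C(6,3)/(3+1) = 20/4 = 5; C(5,2) = 10.
Final answer: C(5,2)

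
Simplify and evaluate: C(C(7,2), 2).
210

Working:
C(7,2) = 21, then C(21, 2) = 210.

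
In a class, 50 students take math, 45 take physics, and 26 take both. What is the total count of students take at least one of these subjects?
|A∪B| = |A|+|B|-|A∩B| = 50+45-26 = 69.
Final answer: 69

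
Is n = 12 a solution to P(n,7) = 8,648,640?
No

Solution: P(12,7) = 12·11·10·9·8·7·6 = 3,991,680, which does not equal 8,648,640.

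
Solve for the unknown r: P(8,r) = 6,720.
5
P(8,r) = 8·7·…·(8−r+1), a product of r factors. Multiplying down from 8: 8 = 8; 8·7 = 56; 8·7·6 = 336; 8·7·6·5 = 1,680; 8·7·6·5·4 = 6,720 ✓ (5 factors). So r = 5.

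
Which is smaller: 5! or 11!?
5!

Solution: 5!=120, 11!=39,916,800. 11! > 5!.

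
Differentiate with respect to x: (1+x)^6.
6(1+x)^5

Solution: Using the power rule: d/dx (1+x)^6 = 6(1+x)^{5}.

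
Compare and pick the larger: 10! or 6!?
10!

Reasoning: 10!=3,628,800, 6!=720. 10! > 6!.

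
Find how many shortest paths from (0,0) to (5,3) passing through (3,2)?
30

Explanation: To (3,2): C(5,3)=10. From there: C(3,2)=3. Total: 30.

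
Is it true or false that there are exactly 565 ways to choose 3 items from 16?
False

Explanation: C(16,3) = 560 ≠ 565.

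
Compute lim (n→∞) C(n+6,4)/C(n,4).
1
Both numerator and denominator grow as n^4/4! for large n, so the ratio → 1.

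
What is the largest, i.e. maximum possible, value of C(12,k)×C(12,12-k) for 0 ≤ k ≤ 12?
853,776

Working:
C(12,k)·C(12,12-k) = C(12,k)², maximised at the centre k = 6: C(12,6)² = 853,776.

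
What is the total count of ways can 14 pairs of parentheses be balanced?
2,674,440
Using the Catalan number formula: C_n = C(2n, n) / (n+1)
C_14 = C(28, 14) / (14+1)
     = 40116600 / 15
     = 2,674,440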